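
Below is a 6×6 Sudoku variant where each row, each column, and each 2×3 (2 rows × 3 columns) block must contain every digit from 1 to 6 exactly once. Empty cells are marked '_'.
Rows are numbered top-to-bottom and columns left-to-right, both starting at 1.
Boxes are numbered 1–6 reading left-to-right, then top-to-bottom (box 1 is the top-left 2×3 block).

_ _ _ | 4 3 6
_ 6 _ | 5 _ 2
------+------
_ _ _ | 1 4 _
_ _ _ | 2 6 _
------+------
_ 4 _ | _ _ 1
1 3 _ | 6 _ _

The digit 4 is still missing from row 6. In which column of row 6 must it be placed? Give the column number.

6

Consider where 4 can go in row 6.
R6C3 is out (box 5 already has a 4).
R6C5 is out (column 5 already has a 4).
So the only cell in row 6 that can hold 4 is R6C6.
That is column 6.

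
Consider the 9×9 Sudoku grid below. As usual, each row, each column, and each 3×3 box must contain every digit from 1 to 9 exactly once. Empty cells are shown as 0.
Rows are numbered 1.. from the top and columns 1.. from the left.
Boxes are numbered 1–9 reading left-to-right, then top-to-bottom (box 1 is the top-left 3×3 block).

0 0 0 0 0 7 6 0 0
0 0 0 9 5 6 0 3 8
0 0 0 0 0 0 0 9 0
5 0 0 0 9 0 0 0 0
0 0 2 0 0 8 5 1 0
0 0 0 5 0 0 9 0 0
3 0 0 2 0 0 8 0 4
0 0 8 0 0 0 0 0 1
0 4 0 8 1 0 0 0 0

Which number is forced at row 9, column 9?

9

Cell row 9, column 9 itself could take any of {2, 3, 5, 6, 7, 9} by direct elimination.
Consider where 9 can go in box 9.
row 7, column 8 is out (column 8 already has a 9).
row 8, column 7 is out (column 7 already has a 9).
row 8, column 8 is out (column 8 already has a 9).
row 9, column 7 is out (column 7 already has a 9).
row 9, column 8 is out (column 8 already has a 9).
So the only cell in box 9 that can hold 9 is row 9, column 9.
Therefore row 9, column 9 = 9.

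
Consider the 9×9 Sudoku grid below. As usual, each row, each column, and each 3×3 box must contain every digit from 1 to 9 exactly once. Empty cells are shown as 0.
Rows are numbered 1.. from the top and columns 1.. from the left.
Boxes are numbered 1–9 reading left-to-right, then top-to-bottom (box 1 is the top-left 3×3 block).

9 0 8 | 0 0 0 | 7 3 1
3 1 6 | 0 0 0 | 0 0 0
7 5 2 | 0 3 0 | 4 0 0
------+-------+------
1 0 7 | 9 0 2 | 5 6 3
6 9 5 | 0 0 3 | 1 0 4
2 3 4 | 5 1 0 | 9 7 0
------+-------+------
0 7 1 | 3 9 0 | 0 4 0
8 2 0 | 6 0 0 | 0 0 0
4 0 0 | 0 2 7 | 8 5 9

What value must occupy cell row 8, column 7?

Row 8 already contains {2, 6, 8}.
Column 7 already contains {1, 4, 5, 7, 8, 9}.
Its 3×3 block (box 9) already contains {4, 5, 8, 9}.
The only value from 1–9 not eliminated is 3, so row 8, column 7 = 3.

3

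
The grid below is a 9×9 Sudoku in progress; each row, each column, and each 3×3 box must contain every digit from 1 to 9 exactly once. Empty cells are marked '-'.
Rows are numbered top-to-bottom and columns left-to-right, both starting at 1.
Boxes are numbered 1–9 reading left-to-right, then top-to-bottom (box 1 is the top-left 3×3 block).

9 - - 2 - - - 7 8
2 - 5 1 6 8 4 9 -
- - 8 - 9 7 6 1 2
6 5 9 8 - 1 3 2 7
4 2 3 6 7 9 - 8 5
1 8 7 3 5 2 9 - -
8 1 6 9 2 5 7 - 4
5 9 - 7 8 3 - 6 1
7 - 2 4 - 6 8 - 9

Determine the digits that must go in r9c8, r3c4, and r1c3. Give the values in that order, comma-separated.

For r9c8:
  Consider where 5 can go in column 8.
  r6c8 is out (row 6 already has a 5).
  r7c8 is out (row 7 already has a 5).
  So the only cell in column 8 that can hold 5 is r9c8.
  So r9c8 = 5.
For r3c4:
  Row 3 already contains {1, 2, 6, 7, 8, 9}.
  Column 4 already contains {1, 2, 3, 4, 6, 7, 8, 9}.
  Its 3×3 block (box 2) already contains {1, 2, 6, 7, 8, 9}.
  The only value from 1–9 not eliminated is 5, so r3c4 = 5.
For r1c3:
  Consider where 1 can go in column 3.
  r8c3 is out (row 8 already has a 1).
  So the only cell in column 3 that can hold 1 is r1c3.
  So r1c3 = 1.

5,5,1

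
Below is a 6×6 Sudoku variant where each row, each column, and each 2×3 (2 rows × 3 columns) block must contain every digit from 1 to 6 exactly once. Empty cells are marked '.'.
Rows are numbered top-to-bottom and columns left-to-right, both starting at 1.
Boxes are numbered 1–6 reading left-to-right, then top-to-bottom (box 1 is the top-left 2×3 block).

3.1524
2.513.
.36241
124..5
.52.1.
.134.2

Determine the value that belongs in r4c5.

Row 4 already contains {1, 2, 4, 5}.
Column 5 already contains {1, 2, 3, 4}.
Its 2×3 block (box 4) already contains {1, 2, 4, 5}.
The only value from 1–6 not eliminated is 6, so r4c5 = 6.

6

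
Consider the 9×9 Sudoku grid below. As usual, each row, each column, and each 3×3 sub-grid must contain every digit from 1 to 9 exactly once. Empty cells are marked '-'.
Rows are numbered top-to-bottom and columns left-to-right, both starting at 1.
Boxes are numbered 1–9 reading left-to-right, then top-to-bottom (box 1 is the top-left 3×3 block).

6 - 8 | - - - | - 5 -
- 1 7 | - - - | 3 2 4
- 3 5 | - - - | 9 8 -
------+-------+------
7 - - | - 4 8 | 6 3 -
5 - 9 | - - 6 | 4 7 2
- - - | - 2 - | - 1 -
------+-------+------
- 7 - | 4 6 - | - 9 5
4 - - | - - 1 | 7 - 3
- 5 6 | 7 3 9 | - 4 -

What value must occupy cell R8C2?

9

Cell R8C2 itself could take any of {2, 8, 9} by direct elimination.
Consider where 9 can go in row 8.
R8C3 is out (column 3 already has a 9).
R8C4 is out (box 8 already has a 9).
R8C5 is out (box 8 already has a 9).
R8C8 is out (column 8 already has a 9).
So the only cell in row 8 that can hold 9 is R8C2.
Therefore R8C2 = 9.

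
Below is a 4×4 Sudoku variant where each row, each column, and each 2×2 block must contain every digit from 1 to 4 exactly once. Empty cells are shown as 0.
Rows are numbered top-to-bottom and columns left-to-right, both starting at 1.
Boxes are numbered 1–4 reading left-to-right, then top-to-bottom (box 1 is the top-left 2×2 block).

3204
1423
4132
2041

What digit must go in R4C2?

3

Row 4 already contains {1, 2, 4}.
Column 2 already contains {1, 2, 4}.
Its 2×2 block (box 3) already contains {1, 2, 4}.
The only value from 1–4 not eliminated is 3, so R4C2 = 3.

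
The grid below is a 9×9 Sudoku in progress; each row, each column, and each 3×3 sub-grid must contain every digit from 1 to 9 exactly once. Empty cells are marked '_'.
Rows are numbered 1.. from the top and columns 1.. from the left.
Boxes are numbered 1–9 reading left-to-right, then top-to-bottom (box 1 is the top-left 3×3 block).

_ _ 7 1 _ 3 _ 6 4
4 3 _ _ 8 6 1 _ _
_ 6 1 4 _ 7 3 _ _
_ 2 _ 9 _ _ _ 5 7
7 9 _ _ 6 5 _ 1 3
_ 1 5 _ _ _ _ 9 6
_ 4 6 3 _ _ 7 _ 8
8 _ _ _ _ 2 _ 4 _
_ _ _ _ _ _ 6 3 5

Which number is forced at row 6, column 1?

3

Row 6 already contains {1, 5, 6, 9}.
Column 1 already contains {4, 7, 8}.
Its 3×3 block (box 4) already contains {1, 2, 5, 7, 9}.
The only value from 1–9 not eliminated is 3, so row 6, column 1 = 3.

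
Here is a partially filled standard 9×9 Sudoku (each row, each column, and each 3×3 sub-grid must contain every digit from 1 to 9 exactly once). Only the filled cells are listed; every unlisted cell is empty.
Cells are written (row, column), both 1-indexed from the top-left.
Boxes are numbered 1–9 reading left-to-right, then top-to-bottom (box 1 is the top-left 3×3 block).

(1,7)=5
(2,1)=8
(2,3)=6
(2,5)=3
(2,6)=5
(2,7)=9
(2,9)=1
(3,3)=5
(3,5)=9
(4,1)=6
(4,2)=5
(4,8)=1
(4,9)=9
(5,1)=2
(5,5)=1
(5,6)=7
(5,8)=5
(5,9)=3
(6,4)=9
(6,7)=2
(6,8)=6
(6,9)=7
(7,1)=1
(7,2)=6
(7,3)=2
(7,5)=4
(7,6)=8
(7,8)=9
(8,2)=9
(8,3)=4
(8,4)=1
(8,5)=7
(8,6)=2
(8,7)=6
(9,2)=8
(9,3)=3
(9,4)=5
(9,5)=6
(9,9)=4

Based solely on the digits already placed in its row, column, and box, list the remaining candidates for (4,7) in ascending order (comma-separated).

4,8

Row 4 already contains {1, 5, 6, 9}.
Column 7 already contains {2, 5, 6, 9}.
Its 3×3 block (box 6) already contains {1, 2, 3, 5, 6, 7, 9}.
Removing those from 1–9 leaves {4, 8} as the candidates for (4,7).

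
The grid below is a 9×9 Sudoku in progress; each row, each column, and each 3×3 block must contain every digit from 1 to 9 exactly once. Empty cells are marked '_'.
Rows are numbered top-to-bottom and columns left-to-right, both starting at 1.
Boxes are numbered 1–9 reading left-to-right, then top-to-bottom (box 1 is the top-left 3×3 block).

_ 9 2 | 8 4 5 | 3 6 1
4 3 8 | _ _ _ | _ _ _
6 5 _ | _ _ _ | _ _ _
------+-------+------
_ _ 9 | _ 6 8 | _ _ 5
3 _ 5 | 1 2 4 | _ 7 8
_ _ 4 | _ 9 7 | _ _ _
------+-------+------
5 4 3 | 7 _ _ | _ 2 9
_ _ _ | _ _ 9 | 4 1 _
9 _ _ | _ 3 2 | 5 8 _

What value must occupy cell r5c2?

Row 5 already contains {1, 2, 3, 4, 5, 7, 8}.
Column 2 already contains {3, 4, 5, 9}.
Its 3×3 block (box 4) already contains {3, 4, 5, 9}.
The only value from 1–9 not eliminated is 6, so r5c2 = 6.

6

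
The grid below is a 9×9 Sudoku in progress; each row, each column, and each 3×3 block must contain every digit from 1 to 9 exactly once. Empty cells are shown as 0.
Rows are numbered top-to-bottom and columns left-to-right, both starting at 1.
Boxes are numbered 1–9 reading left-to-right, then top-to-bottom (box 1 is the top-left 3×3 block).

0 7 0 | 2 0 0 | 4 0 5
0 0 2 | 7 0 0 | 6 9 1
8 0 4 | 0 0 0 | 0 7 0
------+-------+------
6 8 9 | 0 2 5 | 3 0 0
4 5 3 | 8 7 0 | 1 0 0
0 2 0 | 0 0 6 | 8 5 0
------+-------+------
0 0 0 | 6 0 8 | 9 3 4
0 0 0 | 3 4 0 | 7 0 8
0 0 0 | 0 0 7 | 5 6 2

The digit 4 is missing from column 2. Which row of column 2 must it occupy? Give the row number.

Consider where 4 can go in column 2.
r2c2 is out (box 1 already has a 4).
r3c2 is out (row 3 already has a 4).
r7c2 is out (row 7 already has a 4).
r8c2 is out (row 8 already has a 4).
So the only cell in column 2 that can hold 4 is r9c2.
That is row 9.

9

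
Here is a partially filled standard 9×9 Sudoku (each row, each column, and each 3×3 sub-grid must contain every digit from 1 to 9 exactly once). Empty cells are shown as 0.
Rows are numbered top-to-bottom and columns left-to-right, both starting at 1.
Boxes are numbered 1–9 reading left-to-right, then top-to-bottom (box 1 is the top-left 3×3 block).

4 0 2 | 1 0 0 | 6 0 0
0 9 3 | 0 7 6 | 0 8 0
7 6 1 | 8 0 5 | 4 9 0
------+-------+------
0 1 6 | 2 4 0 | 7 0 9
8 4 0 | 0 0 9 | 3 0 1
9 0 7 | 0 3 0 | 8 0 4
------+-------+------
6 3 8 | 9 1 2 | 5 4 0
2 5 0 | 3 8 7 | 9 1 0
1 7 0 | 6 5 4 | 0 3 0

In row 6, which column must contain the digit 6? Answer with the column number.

8

Consider where 6 can go in row 6.
r6c2 is out (column 2 already has a 6).
r6c4 is out (column 4 already has a 6).
r6c6 is out (column 6 already has a 6).
So the only cell in row 6 that can hold 6 is r6c8.
That is column 8.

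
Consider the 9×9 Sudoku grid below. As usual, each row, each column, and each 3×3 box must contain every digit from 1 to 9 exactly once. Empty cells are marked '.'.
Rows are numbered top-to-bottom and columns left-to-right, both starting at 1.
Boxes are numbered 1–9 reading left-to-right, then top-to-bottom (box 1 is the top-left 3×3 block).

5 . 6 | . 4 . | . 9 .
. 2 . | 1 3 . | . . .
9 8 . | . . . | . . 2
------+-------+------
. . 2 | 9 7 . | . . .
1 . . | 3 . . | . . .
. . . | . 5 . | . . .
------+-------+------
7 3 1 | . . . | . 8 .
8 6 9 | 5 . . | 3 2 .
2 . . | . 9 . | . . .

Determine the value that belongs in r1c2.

1

Cell r1c2 itself could take any of {1, 7} by direct elimination.
Consider where 1 can go in box 1.
r2c1 is out (row 2 already has a 1).
r2c3 is out (row 2 already has a 1).
r3c3 is out (column 3 already has a 1).
So the only cell in box 1 that can hold 1 is r1c2.
Therefore r1c2 = 1.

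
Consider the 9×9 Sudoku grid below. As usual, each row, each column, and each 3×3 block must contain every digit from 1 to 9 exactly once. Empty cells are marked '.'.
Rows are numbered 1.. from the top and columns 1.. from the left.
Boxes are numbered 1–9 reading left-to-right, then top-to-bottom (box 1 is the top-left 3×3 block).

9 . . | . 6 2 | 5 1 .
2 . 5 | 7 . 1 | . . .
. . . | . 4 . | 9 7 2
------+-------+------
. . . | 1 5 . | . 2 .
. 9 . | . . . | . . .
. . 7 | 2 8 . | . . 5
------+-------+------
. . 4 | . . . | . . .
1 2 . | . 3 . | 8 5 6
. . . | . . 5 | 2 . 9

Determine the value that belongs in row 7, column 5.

2

Cell row 7, column 5 itself could take any of {1, 2, 7, 9} by direct elimination.
Consider where 2 can go in box 8.
row 7, column 4 is out (column 4 already has a 2). row 7, column 6 is out (column 6 already has a 2). row 8, column 4 is out (row 8 already has a 2). row 8, column 6 is out (row 8 already has a 2). The remaining empty cells in box 8 are similarly blocked.
So the only cell in box 8 that can hold 2 is row 7, column 5.
Therefore row 7, column 5 = 2.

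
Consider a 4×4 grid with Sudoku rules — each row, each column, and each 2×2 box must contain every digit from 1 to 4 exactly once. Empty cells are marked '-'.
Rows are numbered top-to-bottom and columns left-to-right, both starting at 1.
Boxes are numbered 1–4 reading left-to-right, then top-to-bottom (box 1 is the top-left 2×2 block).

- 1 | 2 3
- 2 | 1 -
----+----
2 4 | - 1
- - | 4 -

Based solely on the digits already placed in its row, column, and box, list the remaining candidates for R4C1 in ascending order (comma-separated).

1,3

Row 4 already contains {4}.
Column 1 already contains {2}.
Its 2×2 block (box 3) already contains {2, 4}.
Removing those from 1–4 leaves {1, 3} as the candidates for R4C1.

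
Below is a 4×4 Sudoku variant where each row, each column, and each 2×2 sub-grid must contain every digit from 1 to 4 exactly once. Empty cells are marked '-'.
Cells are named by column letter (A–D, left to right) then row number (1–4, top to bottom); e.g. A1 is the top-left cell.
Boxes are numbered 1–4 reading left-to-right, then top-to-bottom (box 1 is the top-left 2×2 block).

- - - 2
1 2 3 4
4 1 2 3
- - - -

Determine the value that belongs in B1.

4

Cell B1 itself could take any of {3, 4} by direct elimination.
Consider where 4 can go in row 1.
A1 is out (column A already has a 4).
C1 is out (box 2 already has a 4).
So the only cell in row 1 that can hold 4 is B1.
Therefore B1 = 4.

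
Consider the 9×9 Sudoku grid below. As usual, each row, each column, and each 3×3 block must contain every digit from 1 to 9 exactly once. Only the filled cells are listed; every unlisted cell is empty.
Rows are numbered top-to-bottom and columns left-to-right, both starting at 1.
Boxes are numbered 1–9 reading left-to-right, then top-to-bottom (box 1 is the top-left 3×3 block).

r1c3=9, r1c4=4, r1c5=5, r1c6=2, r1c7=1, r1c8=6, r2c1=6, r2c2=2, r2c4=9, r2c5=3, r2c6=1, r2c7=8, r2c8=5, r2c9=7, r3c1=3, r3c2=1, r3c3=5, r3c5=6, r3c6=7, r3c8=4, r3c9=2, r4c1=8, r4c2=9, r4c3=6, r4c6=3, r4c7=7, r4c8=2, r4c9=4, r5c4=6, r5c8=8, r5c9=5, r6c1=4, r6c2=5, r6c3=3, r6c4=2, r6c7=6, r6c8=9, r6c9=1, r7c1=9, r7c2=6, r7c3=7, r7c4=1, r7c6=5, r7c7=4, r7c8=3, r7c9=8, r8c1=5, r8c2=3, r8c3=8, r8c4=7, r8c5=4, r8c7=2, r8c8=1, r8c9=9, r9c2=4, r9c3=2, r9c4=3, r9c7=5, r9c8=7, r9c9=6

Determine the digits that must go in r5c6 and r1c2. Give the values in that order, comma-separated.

4,8

For r5c6:
  Consider where 4 can go in box 5.
  r4c4 is out (row 4 already has a 4).
  r4c5 is out (row 4 already has a 4).
  r5c5 is out (column 5 already has a 4).
  r6c5 is out (row 6 already has a 4).
  r6c6 is out (row 6 already has a 4).
  So the only cell in box 5 that can hold 4 is r5c6.
  So r5c6 = 4.
For r1c2:
  Consider where 8 can go in column 2.
  r5c2 is out (row 5 already has a 8).
  So the only cell in column 2 that can hold 8 is r1c2.
  So r1c2 = 8.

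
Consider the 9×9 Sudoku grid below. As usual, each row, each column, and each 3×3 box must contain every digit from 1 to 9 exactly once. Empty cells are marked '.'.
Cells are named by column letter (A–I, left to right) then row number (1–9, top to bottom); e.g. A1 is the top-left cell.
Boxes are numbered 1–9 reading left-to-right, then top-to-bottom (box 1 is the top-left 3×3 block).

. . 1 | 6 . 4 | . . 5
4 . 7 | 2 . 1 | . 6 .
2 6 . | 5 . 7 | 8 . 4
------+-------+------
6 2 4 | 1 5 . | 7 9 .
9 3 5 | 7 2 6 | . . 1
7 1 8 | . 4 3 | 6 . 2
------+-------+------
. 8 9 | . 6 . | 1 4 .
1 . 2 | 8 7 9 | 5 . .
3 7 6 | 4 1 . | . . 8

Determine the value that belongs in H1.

7

Cell H1 itself could take any of {2, 3, 7} by direct elimination.
Consider where 7 can go in row 1.
A1 is out (column A already has a 7).
B1 is out (column B already has a 7).
E1 is out (column E already has a 7).
G1 is out (column G already has a 7).
So the only cell in row 1 that can hold 7 is H1.
Therefore H1 = 7.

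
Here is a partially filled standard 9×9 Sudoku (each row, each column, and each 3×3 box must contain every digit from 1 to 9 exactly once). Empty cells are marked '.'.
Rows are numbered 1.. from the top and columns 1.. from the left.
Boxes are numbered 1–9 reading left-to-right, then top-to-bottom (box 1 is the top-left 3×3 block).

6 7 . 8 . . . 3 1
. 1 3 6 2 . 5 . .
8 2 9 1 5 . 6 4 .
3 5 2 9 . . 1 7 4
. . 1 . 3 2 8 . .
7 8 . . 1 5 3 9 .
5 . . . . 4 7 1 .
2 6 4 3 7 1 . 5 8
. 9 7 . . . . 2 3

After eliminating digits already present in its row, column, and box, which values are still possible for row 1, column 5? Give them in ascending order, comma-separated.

Row 1 already contains {1, 3, 6, 7, 8}.
Column 5 already contains {1, 2, 3, 5, 7}.
Its 3×3 block (box 2) already contains {1, 2, 5, 6, 8}.
Removing those from 1–9 leaves {4, 9} as the candidates for row 1, column 5.

4,9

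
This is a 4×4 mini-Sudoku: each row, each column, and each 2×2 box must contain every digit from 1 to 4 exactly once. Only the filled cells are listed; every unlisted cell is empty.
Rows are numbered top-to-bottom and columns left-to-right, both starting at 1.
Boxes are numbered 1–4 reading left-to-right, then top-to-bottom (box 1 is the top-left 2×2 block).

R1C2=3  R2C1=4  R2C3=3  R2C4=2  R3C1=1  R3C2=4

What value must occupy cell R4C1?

3

Cell R4C1 itself could take any of {2, 3} by direct elimination.
Consider where 3 can go in box 3.
R4C2 is out (column 2 already has a 3).
So the only cell in box 3 that can hold 3 is R4C1.
Therefore R4C1 = 3.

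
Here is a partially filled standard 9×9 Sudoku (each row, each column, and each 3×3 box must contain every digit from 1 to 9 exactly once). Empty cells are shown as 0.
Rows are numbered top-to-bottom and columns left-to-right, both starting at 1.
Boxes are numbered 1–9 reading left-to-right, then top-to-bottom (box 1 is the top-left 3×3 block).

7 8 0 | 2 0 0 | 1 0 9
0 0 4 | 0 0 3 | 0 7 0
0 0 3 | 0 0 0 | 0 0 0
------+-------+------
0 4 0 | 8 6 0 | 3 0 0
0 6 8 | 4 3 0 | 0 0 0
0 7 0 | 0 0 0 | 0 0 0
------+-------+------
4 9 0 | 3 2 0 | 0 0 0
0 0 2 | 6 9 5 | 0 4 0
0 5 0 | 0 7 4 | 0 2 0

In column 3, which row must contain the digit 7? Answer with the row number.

Consider where 7 can go in column 3.
R1C3 is out (row 1 already has a 7).
R4C3 is out (box 4 already has a 7).
R6C3 is out (row 6 already has a 7).
R9C3 is out (row 9 already has a 7).
So the only cell in column 3 that can hold 7 is R7C3.
That is row 7.

7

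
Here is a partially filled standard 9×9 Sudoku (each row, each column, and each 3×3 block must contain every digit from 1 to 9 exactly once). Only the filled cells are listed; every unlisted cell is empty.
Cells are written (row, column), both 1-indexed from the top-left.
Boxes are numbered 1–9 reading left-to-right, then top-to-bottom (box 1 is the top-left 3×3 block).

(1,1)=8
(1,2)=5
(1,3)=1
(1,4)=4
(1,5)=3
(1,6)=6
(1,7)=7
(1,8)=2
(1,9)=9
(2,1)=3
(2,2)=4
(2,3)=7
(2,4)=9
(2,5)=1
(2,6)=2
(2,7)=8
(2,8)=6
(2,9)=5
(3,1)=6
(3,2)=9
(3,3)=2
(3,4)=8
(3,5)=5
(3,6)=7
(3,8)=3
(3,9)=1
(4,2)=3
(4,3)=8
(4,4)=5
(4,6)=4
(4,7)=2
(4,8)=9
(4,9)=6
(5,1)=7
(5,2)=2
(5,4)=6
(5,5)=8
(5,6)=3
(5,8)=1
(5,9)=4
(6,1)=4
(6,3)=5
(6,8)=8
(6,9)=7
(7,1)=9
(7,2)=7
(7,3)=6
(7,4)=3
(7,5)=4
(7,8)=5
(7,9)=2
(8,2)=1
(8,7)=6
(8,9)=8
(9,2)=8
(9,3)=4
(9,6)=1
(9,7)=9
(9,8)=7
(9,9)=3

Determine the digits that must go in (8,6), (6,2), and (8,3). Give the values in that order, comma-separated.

5,6,3

For (8,6):
  Consider where 5 can go in column 6.
  (6,6) is out (row 6 already has a 5).
  (7,6) is out (row 7 already has a 5).
  So the only cell in column 6 that can hold 5 is (8,6).
  So (8,6) = 5.
For (6,2):
  Row 6 already contains {4, 5, 7, 8}.
  Column 2 already contains {1, 2, 3, 4, 5, 7, 8, 9}.
  Its 3×3 block (box 4) already contains {2, 3, 4, 5, 7, 8}.
  The only value from 1–9 not eliminated is 6, so (6,2) = 6.
For (8,3):
  Row 8 already contains {1, 6, 8}.
  Column 3 already contains {1, 2, 4, 5, 6, 7, 8}.
  Its 3×3 block (box 7) already contains {1, 4, 6, 7, 8, 9}.
  The only value from 1–9 not eliminated is 3, so (8,3) = 3.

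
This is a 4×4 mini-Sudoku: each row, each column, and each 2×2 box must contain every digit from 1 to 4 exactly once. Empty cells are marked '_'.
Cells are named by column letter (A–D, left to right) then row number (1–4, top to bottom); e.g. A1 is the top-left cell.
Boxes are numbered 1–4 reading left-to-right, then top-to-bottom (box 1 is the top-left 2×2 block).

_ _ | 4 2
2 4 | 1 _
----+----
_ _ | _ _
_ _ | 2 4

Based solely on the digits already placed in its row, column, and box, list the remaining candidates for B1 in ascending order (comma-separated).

Row 1 already contains {2, 4}.
Column B already contains {4}.
Its 2×2 block (box 1) already contains {2, 4}.
Removing those from 1–4 leaves {1, 3} as the candidates for B1.

1,3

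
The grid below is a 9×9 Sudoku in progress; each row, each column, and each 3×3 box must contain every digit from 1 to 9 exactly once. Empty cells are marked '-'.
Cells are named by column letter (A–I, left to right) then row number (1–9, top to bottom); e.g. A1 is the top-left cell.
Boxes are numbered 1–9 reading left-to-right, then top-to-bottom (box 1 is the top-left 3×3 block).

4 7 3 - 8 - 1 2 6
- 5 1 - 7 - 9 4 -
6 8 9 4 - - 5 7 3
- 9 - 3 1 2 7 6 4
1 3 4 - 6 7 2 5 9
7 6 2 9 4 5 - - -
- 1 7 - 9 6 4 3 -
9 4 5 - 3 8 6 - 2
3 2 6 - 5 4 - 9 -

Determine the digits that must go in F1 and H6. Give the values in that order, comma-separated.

9,8

For F1:
  Row 1 already contains {1, 2, 3, 4, 6, 7, 8}.
  Column F already contains {2, 4, 5, 6, 7, 8}.
  Its 3×3 block (box 2) already contains {4, 7, 8}.
  The only value from 1–9 not eliminated is 9, so F1 = 9.
For H6:
  Consider where 8 can go in column H.
  H8 is out (row 8 already has a 8).
  So the only cell in column H that can hold 8 is H6.
  So H6 = 8.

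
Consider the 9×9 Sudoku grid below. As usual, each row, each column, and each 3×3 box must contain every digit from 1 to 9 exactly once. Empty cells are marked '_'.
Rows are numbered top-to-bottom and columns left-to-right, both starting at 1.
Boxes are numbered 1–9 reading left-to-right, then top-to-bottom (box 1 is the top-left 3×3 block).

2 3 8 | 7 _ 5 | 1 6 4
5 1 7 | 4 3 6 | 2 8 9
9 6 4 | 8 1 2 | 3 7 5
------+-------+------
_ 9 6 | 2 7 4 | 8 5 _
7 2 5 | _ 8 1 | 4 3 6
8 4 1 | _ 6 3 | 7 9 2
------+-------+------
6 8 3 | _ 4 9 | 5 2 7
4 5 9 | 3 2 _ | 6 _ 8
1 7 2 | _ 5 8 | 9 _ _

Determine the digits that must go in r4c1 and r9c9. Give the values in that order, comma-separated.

3,3

For r4c1:
  Row 4 already contains {2, 4, 5, 6, 7, 8, 9}.
  Column 1 already contains {1, 2, 4, 5, 6, 7, 8, 9}.
  Its 3×3 block (box 4) already contains {1, 2, 4, 5, 6, 7, 8, 9}.
  The only value from 1–9 not eliminated is 3, so r4c1 = 3.
For r9c9:
  Row 9 already contains {1, 2, 5, 7, 8, 9}.
  Column 9 already contains {2, 4, 5, 6, 7, 8, 9}.
  Its 3×3 block (box 9) already contains {2, 5, 6, 7, 8, 9}.
  The only value from 1–9 not eliminated is 3, so r9c9 = 3.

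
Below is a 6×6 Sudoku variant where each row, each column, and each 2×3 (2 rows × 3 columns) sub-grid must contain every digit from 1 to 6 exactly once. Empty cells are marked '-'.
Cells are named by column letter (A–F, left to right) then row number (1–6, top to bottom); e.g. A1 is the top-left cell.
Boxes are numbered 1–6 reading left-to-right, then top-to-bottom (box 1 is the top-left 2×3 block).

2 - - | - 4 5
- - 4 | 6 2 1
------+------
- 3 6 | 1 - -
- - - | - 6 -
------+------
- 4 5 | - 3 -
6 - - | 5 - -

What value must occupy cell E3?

5

Row 3 already contains {1, 3, 6}.
Column E already contains {2, 3, 4, 6}.
Its 2×3 block (box 4) already contains {1, 6}.
The only value from 1–6 not eliminated is 5, so E3 = 5.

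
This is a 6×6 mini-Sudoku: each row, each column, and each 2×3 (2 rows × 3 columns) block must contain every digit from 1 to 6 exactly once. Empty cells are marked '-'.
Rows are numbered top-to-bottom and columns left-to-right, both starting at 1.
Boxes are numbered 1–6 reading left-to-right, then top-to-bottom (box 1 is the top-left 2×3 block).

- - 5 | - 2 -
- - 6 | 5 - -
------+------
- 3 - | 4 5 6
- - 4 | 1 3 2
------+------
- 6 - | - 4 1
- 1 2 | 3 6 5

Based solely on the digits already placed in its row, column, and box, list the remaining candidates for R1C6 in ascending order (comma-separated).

3,4

Row 1 already contains {2, 5}.
Column 6 already contains {1, 2, 5, 6}.
Its 2×3 block (box 2) already contains {2, 5}.
Removing those from 1–6 leaves {3, 4} as the candidates for R1C6.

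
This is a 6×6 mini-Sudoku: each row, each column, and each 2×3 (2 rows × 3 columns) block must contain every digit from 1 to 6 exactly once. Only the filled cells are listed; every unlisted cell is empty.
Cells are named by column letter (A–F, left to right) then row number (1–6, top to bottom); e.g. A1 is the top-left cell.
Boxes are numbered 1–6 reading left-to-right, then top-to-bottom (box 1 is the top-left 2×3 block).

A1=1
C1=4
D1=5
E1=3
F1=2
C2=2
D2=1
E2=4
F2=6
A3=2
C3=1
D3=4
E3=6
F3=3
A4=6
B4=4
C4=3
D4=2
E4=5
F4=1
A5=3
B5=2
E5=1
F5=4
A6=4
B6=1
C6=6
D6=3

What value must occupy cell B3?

5

Row 3 already contains {1, 2, 3, 4, 6}.
Column B already contains {1, 2, 4}.
Its 2×3 block (box 3) already contains {1, 2, 3, 4, 6}.
The only value from 1–6 not eliminated is 5, so B3 = 5.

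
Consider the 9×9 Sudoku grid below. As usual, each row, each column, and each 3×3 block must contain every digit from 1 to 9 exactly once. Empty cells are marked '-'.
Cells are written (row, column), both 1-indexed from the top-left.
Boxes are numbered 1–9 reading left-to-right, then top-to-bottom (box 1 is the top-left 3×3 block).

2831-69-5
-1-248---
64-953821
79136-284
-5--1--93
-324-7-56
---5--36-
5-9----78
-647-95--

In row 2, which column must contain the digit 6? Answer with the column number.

Consider where 6 can go in row 2.
(2,1) is out (column 1 already has a 6).
(2,3) is out (box 1 already has a 6).
(2,8) is out (column 8 already has a 6).
(2,9) is out (column 9 already has a 6).
So the only cell in row 2 that can hold 6 is (2,7).
That is column 7.

7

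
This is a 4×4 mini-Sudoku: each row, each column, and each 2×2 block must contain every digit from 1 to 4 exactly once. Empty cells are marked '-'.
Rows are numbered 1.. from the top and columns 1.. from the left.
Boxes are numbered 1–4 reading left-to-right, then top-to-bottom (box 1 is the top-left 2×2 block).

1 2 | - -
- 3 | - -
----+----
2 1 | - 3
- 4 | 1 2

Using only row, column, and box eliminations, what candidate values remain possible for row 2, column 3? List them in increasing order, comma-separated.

Row 2 already contains {3}.
Column 3 already contains {1}.
Its 2×2 block (box 2) already contains {}.
Removing those from 1–4 leaves {2, 4} as the candidates for row 2, column 3.

2,4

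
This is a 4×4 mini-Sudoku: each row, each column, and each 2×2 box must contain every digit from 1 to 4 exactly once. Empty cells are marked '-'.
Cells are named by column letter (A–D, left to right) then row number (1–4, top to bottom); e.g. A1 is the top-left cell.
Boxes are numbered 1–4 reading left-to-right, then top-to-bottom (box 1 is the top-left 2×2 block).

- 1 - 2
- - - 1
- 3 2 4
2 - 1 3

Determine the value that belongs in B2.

2

Cell B2 itself could take any of {2, 4} by direct elimination.
Consider where 2 can go in column B.
B4 is out (row 4 already has a 2).
So the only cell in column B that can hold 2 is B2.
Therefore B2 = 2.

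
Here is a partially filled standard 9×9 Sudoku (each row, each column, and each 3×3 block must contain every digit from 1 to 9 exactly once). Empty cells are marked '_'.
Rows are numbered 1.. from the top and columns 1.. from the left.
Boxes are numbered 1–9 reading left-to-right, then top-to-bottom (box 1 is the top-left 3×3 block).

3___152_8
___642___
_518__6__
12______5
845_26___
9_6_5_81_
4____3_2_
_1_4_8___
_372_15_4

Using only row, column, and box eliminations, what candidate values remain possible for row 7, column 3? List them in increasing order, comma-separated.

Row 7 already contains {2, 3, 4}.
Column 3 already contains {1, 5, 6, 7}.
Its 3×3 block (box 7) already contains {1, 3, 4, 7}.
Removing those from 1–9 leaves {8, 9} as the candidates for row 7, column 3.

8,9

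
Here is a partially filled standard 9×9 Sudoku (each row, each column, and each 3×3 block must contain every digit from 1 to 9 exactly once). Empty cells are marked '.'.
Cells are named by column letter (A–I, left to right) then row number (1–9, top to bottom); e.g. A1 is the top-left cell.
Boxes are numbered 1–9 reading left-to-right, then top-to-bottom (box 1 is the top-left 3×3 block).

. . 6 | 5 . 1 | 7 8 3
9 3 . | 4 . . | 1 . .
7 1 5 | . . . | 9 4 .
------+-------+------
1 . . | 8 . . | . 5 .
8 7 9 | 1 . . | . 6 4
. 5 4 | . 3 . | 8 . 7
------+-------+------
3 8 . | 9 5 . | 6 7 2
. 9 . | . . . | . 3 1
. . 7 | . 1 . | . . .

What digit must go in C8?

2

Row 8 already contains {1, 3, 9}.
Column C already contains {4, 5, 6, 7, 9}.
Its 3×3 block (box 7) already contains {3, 7, 8, 9}.
The only value from 1–9 not eliminated is 2, so C8 = 2.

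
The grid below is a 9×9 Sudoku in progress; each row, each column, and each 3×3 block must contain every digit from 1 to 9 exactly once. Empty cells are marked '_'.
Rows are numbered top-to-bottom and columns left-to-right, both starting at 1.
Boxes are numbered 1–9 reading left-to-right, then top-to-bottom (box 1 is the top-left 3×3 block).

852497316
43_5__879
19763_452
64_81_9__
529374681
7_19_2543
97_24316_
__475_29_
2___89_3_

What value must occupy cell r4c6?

Row 4 already contains {1, 4, 6, 8, 9}.
Column 6 already contains {2, 3, 4, 7, 9}.
Its 3×3 block (box 5) already contains {1, 2, 3, 4, 7, 8, 9}.
The only value from 1–9 not eliminated is 5, so r4c6 = 5.

5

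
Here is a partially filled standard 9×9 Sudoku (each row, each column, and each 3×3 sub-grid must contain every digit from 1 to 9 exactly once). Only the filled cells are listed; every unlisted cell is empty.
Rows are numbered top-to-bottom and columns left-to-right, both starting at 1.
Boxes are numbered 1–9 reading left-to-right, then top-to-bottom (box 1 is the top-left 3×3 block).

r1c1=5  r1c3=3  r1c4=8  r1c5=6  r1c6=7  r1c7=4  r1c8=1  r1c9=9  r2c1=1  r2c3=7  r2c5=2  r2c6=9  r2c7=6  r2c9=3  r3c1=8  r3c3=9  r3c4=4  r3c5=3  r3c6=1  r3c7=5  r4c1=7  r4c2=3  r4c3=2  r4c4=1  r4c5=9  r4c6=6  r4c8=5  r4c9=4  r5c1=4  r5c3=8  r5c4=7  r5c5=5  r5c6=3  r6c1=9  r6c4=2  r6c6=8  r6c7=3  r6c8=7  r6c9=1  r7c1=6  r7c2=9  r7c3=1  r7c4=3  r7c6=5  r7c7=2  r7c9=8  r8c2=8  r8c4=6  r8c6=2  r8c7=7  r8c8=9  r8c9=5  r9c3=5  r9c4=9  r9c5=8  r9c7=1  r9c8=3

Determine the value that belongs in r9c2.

Cell r9c2 itself could take any of {2, 4, 7} by direct elimination.
Consider where 7 can go in box 7.
r8c1 is out (row 8 already has a 7).
r8c3 is out (row 8 already has a 7).
r9c1 is out (column 1 already has a 7).
So the only cell in box 7 that can hold 7 is r9c2.
Therefore r9c2 = 7.

7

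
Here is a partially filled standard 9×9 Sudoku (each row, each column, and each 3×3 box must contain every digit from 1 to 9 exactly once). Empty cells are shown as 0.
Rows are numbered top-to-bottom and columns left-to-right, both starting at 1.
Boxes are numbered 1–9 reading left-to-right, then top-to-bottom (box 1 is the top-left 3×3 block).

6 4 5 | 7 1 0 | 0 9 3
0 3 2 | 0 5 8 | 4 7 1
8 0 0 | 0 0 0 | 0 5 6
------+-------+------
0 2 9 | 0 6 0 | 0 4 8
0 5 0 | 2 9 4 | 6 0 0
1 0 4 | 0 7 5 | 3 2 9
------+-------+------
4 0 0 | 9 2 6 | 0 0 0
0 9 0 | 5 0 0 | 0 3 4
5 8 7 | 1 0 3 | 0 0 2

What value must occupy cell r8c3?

6

Cell r8c3 itself could take any of {1, 6} by direct elimination.
Consider where 6 can go in row 8.
r8c1 is out (column 1 already has a 6).
r8c5 is out (column 5 already has a 6).
r8c6 is out (column 6 already has a 6).
r8c7 is out (column 7 already has a 6).
So the only cell in row 8 that can hold 6 is r8c3.
Therefore r8c3 = 6.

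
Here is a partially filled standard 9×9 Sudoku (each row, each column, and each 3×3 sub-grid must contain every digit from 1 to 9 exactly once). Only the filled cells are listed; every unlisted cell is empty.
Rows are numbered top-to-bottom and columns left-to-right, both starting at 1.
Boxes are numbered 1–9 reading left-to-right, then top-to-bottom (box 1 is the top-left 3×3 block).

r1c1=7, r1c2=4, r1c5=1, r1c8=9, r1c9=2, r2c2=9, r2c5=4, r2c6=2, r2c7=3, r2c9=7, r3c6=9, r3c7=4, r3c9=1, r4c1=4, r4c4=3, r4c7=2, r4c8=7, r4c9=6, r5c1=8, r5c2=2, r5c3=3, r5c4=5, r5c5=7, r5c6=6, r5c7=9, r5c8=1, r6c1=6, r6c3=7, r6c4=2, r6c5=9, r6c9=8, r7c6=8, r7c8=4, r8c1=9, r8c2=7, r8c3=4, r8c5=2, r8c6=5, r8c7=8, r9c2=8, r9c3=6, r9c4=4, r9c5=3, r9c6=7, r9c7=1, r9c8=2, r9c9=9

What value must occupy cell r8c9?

3

Row 8 already contains {2, 4, 5, 7, 8, 9}.
Column 9 already contains {1, 2, 6, 7, 8, 9}.
Its 3×3 block (box 9) already contains {1, 2, 4, 8, 9}.
The only value from 1–9 not eliminated is 3, so r8c9 = 3.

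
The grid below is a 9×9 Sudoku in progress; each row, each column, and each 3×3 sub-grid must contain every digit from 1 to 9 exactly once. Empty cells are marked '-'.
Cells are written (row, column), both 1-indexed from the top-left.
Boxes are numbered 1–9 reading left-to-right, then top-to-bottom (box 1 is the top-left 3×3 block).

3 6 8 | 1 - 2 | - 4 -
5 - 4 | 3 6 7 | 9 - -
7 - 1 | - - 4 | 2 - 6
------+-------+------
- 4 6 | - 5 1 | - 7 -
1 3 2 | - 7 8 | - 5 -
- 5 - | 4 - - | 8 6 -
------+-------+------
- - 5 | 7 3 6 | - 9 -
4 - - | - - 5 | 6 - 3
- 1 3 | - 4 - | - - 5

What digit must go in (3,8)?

Cell (3,8) itself could take any of {3, 8} by direct elimination.
Consider where 3 can go in row 3.
(3,2) is out (column 2 already has a 3).
(3,4) is out (column 4 already has a 3).
(3,5) is out (column 5 already has a 3).
So the only cell in row 3 that can hold 3 is (3,8).
Therefore (3,8) = 3.

3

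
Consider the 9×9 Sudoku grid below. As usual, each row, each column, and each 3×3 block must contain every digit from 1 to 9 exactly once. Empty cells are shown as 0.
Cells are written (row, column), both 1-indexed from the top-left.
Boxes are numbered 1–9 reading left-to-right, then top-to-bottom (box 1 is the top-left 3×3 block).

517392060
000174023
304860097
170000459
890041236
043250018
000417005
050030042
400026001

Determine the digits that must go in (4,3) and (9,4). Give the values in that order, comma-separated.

For (4,3):
  Consider where 2 can go in box 4.
  (5,3) is out (row 5 already has a 2).
  (6,1) is out (row 6 already has a 2).
  So the only cell in box 4 that can hold 2 is (4,3).
  So (4,3) = 2.
For (9,4):
  Consider where 5 can go in column 4.
  (4,4) is out (row 4 already has a 5).
  (5,4) is out (box 5 already has a 5).
  (8,4) is out (row 8 already has a 5).
  So the only cell in column 4 that can hold 5 is (9,4).
  So (9,4) = 5.

2,5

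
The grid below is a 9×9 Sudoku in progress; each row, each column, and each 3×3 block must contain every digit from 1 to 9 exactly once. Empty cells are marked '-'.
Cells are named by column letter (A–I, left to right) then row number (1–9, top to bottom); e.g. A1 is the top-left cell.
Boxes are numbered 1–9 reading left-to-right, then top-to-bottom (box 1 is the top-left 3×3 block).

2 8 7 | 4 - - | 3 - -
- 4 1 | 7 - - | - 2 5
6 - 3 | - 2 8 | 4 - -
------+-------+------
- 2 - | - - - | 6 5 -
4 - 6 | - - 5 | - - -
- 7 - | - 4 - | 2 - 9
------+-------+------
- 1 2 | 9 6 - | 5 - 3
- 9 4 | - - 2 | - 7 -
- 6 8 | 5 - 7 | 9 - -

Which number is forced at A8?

Cell A8 itself could take any of {3, 5} by direct elimination.
Consider where 5 can go in box 7.
A7 is out (row 7 already has a 5).
A9 is out (row 9 already has a 5).
So the only cell in box 7 that can hold 5 is A8.
Therefore A8 = 5.

5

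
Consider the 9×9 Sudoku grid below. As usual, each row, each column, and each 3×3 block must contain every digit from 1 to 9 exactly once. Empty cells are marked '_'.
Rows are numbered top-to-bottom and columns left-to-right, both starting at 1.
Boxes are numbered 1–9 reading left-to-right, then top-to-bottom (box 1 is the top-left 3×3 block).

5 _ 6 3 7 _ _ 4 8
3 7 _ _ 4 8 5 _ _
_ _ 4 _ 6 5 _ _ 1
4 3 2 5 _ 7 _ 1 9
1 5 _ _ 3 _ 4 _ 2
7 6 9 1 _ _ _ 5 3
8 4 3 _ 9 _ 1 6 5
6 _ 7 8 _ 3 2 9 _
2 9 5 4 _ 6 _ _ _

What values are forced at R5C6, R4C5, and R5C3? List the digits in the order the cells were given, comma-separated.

9,8,8

For R5C6:
  Row 5 already contains {1, 2, 3, 4, 5}.
  Column 6 already contains {3, 5, 6, 7, 8}.
  Its 3×3 block (box 5) already contains {1, 3, 5, 7}.
  The only value from 1–9 not eliminated is 9, so R5C6 = 9.
For R4C5:
  Row 4 already contains {1, 2, 3, 4, 5, 7, 9}.
  Column 5 already contains {3, 4, 6, 7, 9}.
  Its 3×3 block (box 5) already contains {1, 3, 5, 7}.
  The only value from 1–9 not eliminated is 8, so R4C5 = 8.
For R5C3:
  Row 5 already contains {1, 2, 3, 4, 5}.
  Column 3 already contains {2, 3, 4, 5, 6, 7, 9}.
  Its 3×3 block (box 4) already contains {1, 2, 3, 4, 5, 6, 7, 9}.
  The only value from 1–9 not eliminated is 8, so R5C3 = 8.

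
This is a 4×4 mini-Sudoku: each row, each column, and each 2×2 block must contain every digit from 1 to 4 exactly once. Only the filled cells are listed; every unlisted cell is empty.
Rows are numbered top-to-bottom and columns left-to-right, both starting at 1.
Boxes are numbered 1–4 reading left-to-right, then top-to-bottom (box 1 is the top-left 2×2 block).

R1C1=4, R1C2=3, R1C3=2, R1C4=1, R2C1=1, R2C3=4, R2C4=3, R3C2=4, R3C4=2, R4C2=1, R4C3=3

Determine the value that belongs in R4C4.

Row 4 already contains {1, 3}.
Column 4 already contains {1, 2, 3}.
Its 2×2 block (box 4) already contains {2, 3}.
The only value from 1–4 not eliminated is 4, so R4C4 = 4.

4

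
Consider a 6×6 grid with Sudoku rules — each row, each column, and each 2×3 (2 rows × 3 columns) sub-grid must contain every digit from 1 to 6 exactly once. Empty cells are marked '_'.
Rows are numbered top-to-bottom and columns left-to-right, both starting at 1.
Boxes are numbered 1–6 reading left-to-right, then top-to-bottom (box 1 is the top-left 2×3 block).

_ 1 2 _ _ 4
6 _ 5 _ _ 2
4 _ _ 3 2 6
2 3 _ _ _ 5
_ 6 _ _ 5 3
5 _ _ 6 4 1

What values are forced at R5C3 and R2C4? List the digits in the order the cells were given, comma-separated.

4,1

For R5C3:
  Consider where 4 can go in box 5.
  R5C1 is out (column 1 already has a 4).
  R6C2 is out (row 6 already has a 4).
  R6C3 is out (row 6 already has a 4).
  So the only cell in box 5 that can hold 4 is R5C3.
  So R5C3 = 4.
For R2C4:
  Row 2 already contains {2, 5, 6}.
  Column 4 already contains {3, 6}.
  Its 2×3 block (box 2) already contains {2, 4}.
  The only value from 1–6 not eliminated is 1, so R2C4 = 1.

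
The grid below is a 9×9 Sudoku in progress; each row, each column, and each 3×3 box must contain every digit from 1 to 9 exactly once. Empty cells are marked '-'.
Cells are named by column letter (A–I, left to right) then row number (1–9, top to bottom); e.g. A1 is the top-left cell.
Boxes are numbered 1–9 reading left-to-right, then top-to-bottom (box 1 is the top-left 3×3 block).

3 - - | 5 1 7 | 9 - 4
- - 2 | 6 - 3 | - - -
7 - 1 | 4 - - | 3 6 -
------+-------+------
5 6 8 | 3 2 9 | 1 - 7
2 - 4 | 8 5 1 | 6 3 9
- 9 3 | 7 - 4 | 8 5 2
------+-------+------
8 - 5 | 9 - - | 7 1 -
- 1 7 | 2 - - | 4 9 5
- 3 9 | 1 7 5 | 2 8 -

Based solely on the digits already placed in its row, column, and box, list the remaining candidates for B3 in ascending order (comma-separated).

5,8

Row 3 already contains {1, 3, 4, 6, 7}.
Column B already contains {1, 3, 6, 9}.
Its 3×3 block (box 1) already contains {1, 2, 3, 7}.
Removing those from 1–9 leaves {5, 8} as the candidates for B3.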